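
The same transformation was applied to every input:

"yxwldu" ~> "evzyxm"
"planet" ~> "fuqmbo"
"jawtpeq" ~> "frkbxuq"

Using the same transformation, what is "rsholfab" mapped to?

bcstipmg

Each output is the input with this applied: move the last 2 characters to the front (rotate right by 2), then shift every letter 1 place forward in the alphabet (wrapping around).
Applying both steps to "rsholfab": "abrsholf", then "bcstipmg".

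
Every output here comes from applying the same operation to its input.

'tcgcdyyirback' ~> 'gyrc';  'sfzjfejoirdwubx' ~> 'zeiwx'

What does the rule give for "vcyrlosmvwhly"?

yovl

The pattern: keep one character in every 3, starting at position 3 (positions 3rd, 6th, 9th, ...).
Doing the same to "vcyrlosmvwhly": "yovl".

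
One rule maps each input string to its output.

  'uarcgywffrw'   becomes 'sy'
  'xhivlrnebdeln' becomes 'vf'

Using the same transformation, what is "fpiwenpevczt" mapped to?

dn

The rule is to shift every letter 2 places backward in the alphabet (wrapping around), then keep only the first 2 characters.
"fpiwenpevczt" → "dnguclnctaxr" → "dn".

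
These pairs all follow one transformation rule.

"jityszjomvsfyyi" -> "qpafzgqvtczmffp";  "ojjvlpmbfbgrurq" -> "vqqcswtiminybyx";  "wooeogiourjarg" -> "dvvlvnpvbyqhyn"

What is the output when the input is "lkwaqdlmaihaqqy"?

srdhxksthpohxxf

The rule is to shift every letter 7 places forward in the alphabet (wrapping around).
For "lkwaqdlmaihaqqy" the result is "srdhxksthpohxxf".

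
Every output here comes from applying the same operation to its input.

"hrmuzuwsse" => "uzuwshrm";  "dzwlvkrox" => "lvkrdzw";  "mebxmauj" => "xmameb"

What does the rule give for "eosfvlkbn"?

Rule — delete the last 2 characters, then move the first 3 characters to the end (rotate left by 3).
Applying both steps to "eosfvlkbn": "eosfvlk", then "fvlkeos".

fvlkeos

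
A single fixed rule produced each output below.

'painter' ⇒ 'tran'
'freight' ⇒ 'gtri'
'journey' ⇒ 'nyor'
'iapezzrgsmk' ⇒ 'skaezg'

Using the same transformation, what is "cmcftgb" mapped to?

Rule — move the last 3 characters to the front (rotate right by 3), then keep every other character starting from the first (positions 1st, 3rd, 5th, ...).
On "cmcftgb": the first step gives "tgbcmcf", and the second then gives "tbmf".

tbmf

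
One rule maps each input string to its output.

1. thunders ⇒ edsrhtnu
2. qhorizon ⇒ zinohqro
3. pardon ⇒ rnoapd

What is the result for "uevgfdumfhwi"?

In each case the input is transformed by: swap each adjacent pair of characters (1↔2, 3↔4, ...), then swap the front and back halves of the string.
On "uevgfdumfhwi" that produces "muhfiweugvdf".

muhfiweugvdf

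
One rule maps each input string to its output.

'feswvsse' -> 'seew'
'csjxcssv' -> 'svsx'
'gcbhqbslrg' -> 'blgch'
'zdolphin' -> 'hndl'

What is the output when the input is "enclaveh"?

vhnl

Looking at the pairs, the operation is to keep every other character starting from the second (positions 2nd, 4th, 6th, ...), then move the first 2 characters to the end (rotate left by 2).
On "enclaveh": the first step gives "nlvh", and the second then gives "vhnl".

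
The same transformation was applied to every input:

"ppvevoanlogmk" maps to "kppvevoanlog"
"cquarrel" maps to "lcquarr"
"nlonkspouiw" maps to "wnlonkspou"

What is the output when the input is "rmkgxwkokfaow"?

The pattern: move the last character to the front, then delete the last character.
"rmkgxwkokfaow" → "wrmkgxwkokfa".

wrmkgxwkokfa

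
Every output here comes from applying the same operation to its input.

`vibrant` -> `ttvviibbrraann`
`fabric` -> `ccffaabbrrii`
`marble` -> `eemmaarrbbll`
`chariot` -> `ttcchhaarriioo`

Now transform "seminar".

The rule is to double every character, then move the last 2 characters to the front (rotate right by 2).
Applying both steps to "seminar": "sseemmiinnaarr", then "rrsseemmiinnaa".

rrsseemmiinnaa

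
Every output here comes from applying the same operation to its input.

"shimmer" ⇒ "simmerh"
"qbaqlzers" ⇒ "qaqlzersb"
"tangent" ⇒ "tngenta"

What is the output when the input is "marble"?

In each case the input is transformed by: move the first character to the end, then swap the first and last characters.
Working it through for "marble": intermediate "arblem", final "mrblea".

mrblea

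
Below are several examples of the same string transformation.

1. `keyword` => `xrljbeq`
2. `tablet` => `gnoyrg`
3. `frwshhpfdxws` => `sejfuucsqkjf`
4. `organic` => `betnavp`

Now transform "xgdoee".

Each output is the input with this applied: shift every letter 13 places forward in the alphabet (wrapping around) — i.e. ROT13.
So "xgdoee" becomes "ktqbrr".

ktqbrr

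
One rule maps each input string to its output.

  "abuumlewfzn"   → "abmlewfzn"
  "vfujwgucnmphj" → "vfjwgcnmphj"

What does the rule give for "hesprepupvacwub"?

hespreppvacwb

Looking at the pairs, the operation is to remove every "u".
Doing the same to "hesprepupvacwub": "hespreppvacwb".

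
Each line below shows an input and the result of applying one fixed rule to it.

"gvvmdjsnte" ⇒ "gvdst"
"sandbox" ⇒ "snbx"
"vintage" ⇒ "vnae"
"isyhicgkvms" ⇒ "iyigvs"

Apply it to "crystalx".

cytl

The rule is to keep every other character starting from the first (positions 1st, 3rd, 5th, ...).
"crystalx" → "cytl".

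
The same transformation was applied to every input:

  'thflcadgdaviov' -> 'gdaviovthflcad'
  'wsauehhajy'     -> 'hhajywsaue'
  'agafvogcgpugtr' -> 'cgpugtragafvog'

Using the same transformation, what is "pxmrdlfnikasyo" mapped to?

In each case the input is transformed by: swap the front and back halves of the string.
On "pxmrdlfnikasyo" that produces "nikasyopxmrdlf".

nikasyopxmrdlf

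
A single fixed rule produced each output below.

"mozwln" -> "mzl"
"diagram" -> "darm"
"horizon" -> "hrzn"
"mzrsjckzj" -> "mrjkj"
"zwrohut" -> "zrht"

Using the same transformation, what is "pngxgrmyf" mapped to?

The pattern: keep every other character starting from the first (positions 1st, 3rd, 5th, ...).
For "pngxgrmyf" the result is "pggmf".

pggmf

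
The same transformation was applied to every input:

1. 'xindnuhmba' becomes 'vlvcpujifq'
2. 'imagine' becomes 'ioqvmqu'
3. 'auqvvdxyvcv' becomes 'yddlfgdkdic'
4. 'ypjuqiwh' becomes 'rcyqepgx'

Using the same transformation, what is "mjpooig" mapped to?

What's happening: move the first 2 characters to the end (rotate left by 2), then shift every letter 8 places forward in the alphabet (wrapping around).
On "mjpooig" that produces "xwwqour".
(Check on "imagine": → "agineim" → "ioqvmqu" ✓)

xwwqour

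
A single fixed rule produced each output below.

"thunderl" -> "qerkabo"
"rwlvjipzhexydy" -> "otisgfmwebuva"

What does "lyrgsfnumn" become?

ivodpckrj

The rule is to delete the last character, then shift every letter 3 places backward in the alphabet (wrapping around).
Applying both steps to "lyrgsfnumn": "lyrgsfnum", then "ivodpckrj".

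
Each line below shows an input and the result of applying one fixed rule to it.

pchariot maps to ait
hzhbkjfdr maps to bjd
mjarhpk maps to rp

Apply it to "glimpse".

ms

What's happening: keep every other character starting from the second (positions 2nd, 4th, 6th, ...), then delete the first character.
Working it through for "glimpse": intermediate "lms", final "ms".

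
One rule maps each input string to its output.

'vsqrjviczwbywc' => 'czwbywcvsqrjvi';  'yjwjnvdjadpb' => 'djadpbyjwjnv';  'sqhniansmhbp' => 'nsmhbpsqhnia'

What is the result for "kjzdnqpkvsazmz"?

kvsazmzkjzdnqp

Looking at the pairs, the operation is to swap the front and back halves of the string.
"kjzdnqpkvsazmz" → "kvsazmzkjzdnqp".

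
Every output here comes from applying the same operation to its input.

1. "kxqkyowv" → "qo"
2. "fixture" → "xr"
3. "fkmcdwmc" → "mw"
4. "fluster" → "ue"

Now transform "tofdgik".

fi

The rule is to keep one character in every 3, starting at position 3 (positions 3rd, 6th, 9th, ...).
"tofdgik" → "fi".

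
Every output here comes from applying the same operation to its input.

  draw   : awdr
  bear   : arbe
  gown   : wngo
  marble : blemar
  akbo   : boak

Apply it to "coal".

The transformation: swap the front and back halves of the string.
On "coal" that produces "alco".

alco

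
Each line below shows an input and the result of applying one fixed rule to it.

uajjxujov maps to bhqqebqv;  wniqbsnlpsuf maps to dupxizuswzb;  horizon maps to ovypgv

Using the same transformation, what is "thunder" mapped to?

aobukl

The transformation: delete the last character, then shift every letter 7 places forward in the alphabet (wrapping around).
For "thunder", step one produces "thunde"; step two turns that into "aobukl".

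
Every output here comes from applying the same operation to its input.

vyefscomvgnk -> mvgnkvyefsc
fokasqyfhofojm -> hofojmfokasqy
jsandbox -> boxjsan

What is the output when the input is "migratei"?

teimigr

Each output is the input with this applied: swap the front and back halves of the string, then delete the first character.
On "migratei": the first step gives "ateimigr", and the second then gives "teimigr".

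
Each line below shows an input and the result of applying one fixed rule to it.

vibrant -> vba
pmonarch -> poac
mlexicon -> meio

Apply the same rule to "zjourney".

Each output is the input with this applied: delete the last character, then keep every other character starting from the first (positions 1st, 3rd, 5th, ...).
Applying both steps to "zjourney": "zjourne", then "zore".

zore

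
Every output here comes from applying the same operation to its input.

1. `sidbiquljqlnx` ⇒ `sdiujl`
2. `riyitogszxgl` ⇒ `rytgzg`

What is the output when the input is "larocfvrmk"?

lrcvm

In each case the input is transformed by: move the last character to the front, then keep every other character starting from the second (positions 2nd, 4th, 6th, ...).
Applying both steps to "larocfvrmk": "klarocfvrm", then "lrcvm".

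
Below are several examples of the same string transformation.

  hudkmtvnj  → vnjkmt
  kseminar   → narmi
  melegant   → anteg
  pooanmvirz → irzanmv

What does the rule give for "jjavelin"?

linve

In each case the input is transformed by: delete the first 3 characters, then move the last 3 characters to the front (rotate right by 3).
Working it through for "jjavelin": intermediate "velin", final "linve".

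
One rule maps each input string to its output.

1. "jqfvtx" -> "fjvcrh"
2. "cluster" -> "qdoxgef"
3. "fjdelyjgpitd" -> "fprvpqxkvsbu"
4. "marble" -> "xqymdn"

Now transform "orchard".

dpadotm

Each output is the input with this applied: shift every letter 12 places forward in the alphabet (wrapping around), then move the last 2 characters to the front (rotate right by 2).
"orchard" → "adotmdp" → "dpadotm".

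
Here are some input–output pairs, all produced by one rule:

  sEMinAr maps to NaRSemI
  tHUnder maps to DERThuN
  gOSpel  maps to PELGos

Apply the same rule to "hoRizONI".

Looking at the pairs, the operation is to flip the case of every letter, then move the last 3 characters to the front (rotate right by 3).
"hoRizONI" → "HOrIZoni" → "oniHOrIZ".
(Check on "tHUnder": → "ThuNDER" → "DERThuN" ✓)

oniHOrIZ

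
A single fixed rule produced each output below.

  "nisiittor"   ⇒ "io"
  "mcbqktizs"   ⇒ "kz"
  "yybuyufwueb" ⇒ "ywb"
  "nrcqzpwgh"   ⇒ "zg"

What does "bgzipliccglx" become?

pcl

What's happening: delete the first 2 characters, then keep one character in every 3, starting at position 3 (positions 3rd, 6th, 9th, ...).
Working it through for "bgzipliccglx": intermediate "zipliccglx", final "pcl".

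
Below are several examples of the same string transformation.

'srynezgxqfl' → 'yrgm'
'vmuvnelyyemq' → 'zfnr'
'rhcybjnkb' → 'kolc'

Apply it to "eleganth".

The pattern: shift every letter 1 place forward in the alphabet (wrapping around), then keep only the last 4 characters.
Working it through for "eleganth": intermediate "fmfhboui", final "boui".

boui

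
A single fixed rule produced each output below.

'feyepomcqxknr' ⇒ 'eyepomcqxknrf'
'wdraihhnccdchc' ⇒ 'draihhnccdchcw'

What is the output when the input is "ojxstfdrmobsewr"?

The pattern: move the first character to the end.
Applying that to "ojxstfdrmobsewr" gives "jxstfdrmobsewro".

jxstfdrmobsewro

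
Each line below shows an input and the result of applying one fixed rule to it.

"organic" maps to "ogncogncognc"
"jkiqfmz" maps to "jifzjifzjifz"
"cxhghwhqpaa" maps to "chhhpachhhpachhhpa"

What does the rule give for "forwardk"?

fradfradfrad

Looking at the pairs, the operation is to keep every other character starting from the first (positions 1st, 3rd, 5th, ...), then write the whole string 3 times in a row.
Applying both steps to "forwardk": "frad", then "fradfradfrad".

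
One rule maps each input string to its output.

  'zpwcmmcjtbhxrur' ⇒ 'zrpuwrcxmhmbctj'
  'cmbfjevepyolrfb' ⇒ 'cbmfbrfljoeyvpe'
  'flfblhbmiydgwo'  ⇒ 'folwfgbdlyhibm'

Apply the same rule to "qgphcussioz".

The pattern: take characters alternately from the front and the back (1st, last, 2nd, 2nd-last, ...).
So "qgphcussioz" becomes "qzgopihscsu".

qzgopihscsu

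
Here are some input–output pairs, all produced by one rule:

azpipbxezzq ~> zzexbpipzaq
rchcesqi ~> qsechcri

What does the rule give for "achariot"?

Each output is the input with this applied: move the last character to the front, then reverse the string.
Applying both steps to "achariot": "tachario", then "oirahcat".

oirahcat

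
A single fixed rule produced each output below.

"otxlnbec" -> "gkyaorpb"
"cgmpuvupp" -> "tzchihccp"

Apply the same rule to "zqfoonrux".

dsbbaehkm

The pattern: shift every letter 13 places forward in the alphabet (wrapping around) — i.e. ROT13, then move the first character to the end.
On "zqfoonrux": the first step gives "mdsbbaehk", and the second then gives "dsbbaehkm".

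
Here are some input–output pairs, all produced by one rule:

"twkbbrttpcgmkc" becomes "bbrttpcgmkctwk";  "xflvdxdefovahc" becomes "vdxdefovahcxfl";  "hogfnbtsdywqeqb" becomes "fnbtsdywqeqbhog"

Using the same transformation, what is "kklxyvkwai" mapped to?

xyvkwaikkl

Looking at the pairs, the operation is to move the first 3 characters to the end (rotate left by 3).
For "kklxyvkwai" the result is "xyvkwaikkl".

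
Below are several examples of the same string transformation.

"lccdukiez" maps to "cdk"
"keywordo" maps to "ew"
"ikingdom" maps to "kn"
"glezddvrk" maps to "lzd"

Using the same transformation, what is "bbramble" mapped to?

The rule is to delete the last 3 characters, then keep every other character starting from the second (positions 2nd, 4th, 6th, ...).
Starting from "bbramble": after the first operation, "bbram"; after the second, "ba".

ba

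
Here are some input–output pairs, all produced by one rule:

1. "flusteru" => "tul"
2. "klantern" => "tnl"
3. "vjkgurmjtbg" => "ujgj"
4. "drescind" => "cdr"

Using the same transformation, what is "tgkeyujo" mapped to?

The pattern: keep one character in every 3, starting at position 2 (positions 2nd, 5th, 8th, ...), then move the first character to the end.
Starting from "tgkeyujo": after the first operation, "gyo"; after the second, "yog".

yog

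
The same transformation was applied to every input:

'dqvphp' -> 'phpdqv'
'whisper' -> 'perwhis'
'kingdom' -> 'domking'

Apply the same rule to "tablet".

What's happening: move the last 3 characters to the front (rotate right by 3).
"tablet" → "lettab".

lettab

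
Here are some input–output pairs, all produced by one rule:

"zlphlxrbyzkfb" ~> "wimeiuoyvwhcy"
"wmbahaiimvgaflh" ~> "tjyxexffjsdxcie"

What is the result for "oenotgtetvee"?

Rule — shift every letter 3 places backward in the alphabet (wrapping around).
Doing the same to "oenotgtetvee": "lbklqdqbqsbb".

lbklqdqbqsbb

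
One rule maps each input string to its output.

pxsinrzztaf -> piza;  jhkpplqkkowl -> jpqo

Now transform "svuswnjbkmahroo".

The rule is to keep one character in every 3, starting at position 1 (positions 1st, 4th, 7th, ...).
"svuswnjbkmahroo" → "ssjmr".

ssjmr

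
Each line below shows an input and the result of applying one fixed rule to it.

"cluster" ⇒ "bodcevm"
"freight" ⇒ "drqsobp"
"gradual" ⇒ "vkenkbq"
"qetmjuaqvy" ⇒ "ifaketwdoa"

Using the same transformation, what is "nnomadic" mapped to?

msnkwyxx

The transformation: shift every letter 10 places forward in the alphabet (wrapping around), then reverse the string.
So "nnomadic" becomes "msnkwyxx".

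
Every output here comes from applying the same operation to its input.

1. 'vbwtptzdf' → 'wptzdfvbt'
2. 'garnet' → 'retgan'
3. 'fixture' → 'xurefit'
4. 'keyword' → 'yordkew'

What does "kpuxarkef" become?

uarkefkpx

The rule is to move the first 3 characters to the end (rotate left by 3), then swap the first and last characters.
On "kpuxarkef": the first step gives "xarkefkpu", and the second then gives "uarkefkpx".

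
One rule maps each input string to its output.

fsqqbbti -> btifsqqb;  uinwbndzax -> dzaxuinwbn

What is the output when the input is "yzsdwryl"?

rylyzsdw

In each case the input is transformed by: move the first character to the end, then swap the front and back halves of the string.
Working it through for "yzsdwryl": intermediate "zsdwryly", final "rylyzsdw".
(Check on "fsqqbbti": → "sqqbbtif" → "btifsqqb" ✓)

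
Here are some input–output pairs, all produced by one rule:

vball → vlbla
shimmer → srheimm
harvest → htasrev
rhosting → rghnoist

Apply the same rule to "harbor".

In each case the input is transformed by: take characters alternately from the front and the back (1st, last, 2nd, 2nd-last, ...).
On "harbor" that produces "hraorb".

hraorb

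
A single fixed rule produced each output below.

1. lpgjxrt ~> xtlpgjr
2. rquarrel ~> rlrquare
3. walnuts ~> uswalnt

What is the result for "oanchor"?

In each case the input is transformed by: move the last 2 characters to the front (rotate right by 2), then swap the first and last characters.
Starting from "oanchor": after the first operation, "oroanch"; after the second, "hroanco".

hroanco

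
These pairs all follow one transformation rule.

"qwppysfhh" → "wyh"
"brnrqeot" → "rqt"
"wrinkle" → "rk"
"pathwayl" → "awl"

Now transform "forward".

oa

What's happening: keep one character in every 3, starting at position 2 (positions 2nd, 5th, 8th, ...).
For "forward" the result is "oa".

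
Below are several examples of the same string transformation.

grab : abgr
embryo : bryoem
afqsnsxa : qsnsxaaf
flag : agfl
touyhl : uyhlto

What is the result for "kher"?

erkh

The pattern: move the first 2 characters to the end (rotate left by 2).
For "kher" the result is "erkh".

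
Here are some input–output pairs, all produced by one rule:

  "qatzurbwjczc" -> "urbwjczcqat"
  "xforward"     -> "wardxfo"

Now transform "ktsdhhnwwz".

The pattern: move the first 3 characters to the end (rotate left by 3), then delete the first character.
So "ktsdhhnwwz" becomes "hhnwwzkts".

hhnwwzkts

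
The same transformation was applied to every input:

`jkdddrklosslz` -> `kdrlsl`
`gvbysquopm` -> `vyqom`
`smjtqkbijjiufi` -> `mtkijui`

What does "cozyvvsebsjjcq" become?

oyvesjq

Rule — keep every other character starting from the second (positions 2nd, 4th, 6th, ...).
"cozyvvsebsjjcq" → "oyvesjq".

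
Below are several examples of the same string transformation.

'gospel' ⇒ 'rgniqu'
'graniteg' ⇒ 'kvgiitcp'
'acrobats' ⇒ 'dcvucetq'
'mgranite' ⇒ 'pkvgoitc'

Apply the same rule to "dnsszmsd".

bouffpuu

Each output is the input with this applied: swap the front and back halves of the string, then shift every letter 2 places forward in the alphabet (wrapping around).
Working it through for "dnsszmsd": intermediate "zmsddnss", final "bouffpuu".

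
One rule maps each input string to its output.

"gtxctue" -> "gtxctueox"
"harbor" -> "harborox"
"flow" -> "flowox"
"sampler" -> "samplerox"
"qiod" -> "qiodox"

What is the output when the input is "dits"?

In each case the input is transformed by: append "ox".
Applying that to "dits" gives "ditsox".

ditsox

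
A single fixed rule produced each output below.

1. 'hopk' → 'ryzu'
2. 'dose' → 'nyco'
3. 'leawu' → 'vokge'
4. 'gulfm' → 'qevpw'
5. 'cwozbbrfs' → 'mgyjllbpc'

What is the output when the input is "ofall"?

ypkvv

What's happening: shift every letter 10 places forward in the alphabet (wrapping around).
For "ofall" the result is "ypkvv".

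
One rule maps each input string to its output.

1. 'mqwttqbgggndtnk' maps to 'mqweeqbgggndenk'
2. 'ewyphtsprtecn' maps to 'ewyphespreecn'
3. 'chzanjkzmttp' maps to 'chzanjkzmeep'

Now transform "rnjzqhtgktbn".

Looking at the pairs, the operation is to replace every "t" with "e".
Applying that to "rnjzqhtgktbn" gives "rnjzqhegkebn".

rnjzqhegkebn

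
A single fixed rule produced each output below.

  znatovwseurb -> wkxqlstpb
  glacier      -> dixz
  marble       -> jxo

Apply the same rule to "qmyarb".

The rule is to delete the last 3 characters, then shift every letter 3 places backward in the alphabet (wrapping around).
For "qmyarb", step one produces "qmy"; step two turns that into "njv".

njv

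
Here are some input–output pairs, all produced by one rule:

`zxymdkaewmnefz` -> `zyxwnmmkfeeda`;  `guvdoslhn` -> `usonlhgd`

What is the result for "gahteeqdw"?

The transformation: sort the characters into reverse alphabetical order, then delete the first character.
Starting from "gahteeqdw": after the first operation, "wtqhgeeda"; after the second, "tqhgeeda".
(Check on "zxymdkaewmnefz": → "zzyxwnmmkfeeda" → "zyxwnmmkfeeda" ✓)

tqhgeeda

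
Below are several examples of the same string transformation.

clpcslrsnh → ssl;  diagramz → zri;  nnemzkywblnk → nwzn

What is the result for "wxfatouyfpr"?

rytx

What's happening: keep one character in every 3, starting at position 2 (positions 2nd, 5th, 8th, ...), then reverse the string.
On "wxfatouyfpr" that produces "rytx".
(Check on "nnemzkywblnk": → "nzwn" → "nwzn" ✓)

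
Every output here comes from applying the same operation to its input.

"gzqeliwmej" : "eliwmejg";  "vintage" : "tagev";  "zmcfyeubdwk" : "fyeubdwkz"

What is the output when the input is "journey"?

rneyj

In each case the input is transformed by: move the first character to the end, then delete the first 2 characters.
On "journey" that produces "rneyj".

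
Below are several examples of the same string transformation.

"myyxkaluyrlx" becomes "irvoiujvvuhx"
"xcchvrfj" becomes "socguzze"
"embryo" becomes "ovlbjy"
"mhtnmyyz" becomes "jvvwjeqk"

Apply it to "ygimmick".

The transformation: swap the front and back halves of the string, then shift every letter 3 places backward in the alphabet (wrapping around).
On "ygimmick": the first step gives "mickygim", and the second then gives "jfzhvdfj".

jfzhvdfj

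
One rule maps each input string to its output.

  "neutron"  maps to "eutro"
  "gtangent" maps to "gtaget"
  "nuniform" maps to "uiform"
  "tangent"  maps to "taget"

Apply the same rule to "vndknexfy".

The rule is to remove every "n".
On "vndknexfy" that produces "vdkexfy".

vdkexfy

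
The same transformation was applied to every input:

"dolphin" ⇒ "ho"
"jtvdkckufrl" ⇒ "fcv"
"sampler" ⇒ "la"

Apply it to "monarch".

The pattern: reverse the string, then keep one character in every 3, starting at position 3 (positions 3rd, 6th, 9th, ...).
For "monarch" the result is "ro".

ro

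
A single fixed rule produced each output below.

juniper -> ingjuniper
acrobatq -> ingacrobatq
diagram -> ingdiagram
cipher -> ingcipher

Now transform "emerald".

The transformation: prepend "ing".
On "emerald" that produces "ingemerald".

ingemerald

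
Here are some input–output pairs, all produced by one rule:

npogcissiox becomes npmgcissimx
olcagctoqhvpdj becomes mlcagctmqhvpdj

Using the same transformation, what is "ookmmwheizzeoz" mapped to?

mmkmmwheizzemz

Rule — replace every "o" with "m".
On "ookmmwheizzeoz" that produces "mmkmmwheizzemz".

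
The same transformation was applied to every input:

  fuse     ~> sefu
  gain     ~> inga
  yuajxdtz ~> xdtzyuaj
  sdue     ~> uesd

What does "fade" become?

defa

Each output is the input with this applied: swap the front and back halves of the string.
"fade" → "defa".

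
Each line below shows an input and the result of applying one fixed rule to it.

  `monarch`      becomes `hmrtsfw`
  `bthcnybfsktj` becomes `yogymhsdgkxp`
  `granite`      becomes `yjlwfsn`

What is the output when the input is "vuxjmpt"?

What's happening: shift every letter 5 places forward in the alphabet (wrapping around), then move the last 2 characters to the front (rotate right by 2).
Applying both steps to "vuxjmpt": "azcoruy", then "uyazcor".

uyazcor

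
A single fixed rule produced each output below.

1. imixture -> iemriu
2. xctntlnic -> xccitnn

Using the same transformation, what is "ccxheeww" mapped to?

cwcwxe

The rule is to take characters alternately from the front and the back (1st, last, 2nd, 2nd-last, ...), then delete the last 2 characters.
"ccxheeww" → "cwcwxehe" → "cwcwxe".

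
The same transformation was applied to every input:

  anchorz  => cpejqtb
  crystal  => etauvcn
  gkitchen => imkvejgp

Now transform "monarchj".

In each case the input is transformed by: shift every letter 2 places forward in the alphabet (wrapping around).
"monarchj" → "oqpctejl".

oqpctejl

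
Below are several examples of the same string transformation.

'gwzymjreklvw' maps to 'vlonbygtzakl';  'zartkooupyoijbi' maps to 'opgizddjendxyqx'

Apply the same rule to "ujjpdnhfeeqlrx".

Rule — shift every letter 11 places backward in the alphabet (wrapping around).
Doing the same to "ujjpdnhfeeqlrx": "jyyescwuttfagm".

jyyescwuttfagm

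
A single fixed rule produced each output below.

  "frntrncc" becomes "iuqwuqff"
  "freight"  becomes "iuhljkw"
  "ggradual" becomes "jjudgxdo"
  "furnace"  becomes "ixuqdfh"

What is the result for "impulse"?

What's happening: shift every letter 3 places forward in the alphabet (wrapping around).
So "impulse" becomes "lpsxovh".

lpsxovh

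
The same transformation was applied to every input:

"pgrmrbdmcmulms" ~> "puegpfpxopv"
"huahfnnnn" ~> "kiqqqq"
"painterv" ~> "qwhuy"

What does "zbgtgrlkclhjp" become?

The transformation: delete the first 3 characters, then shift every letter 3 places forward in the alphabet (wrapping around).
Applying both steps to "zbgtgrlkclhjp": "tgrlkclhjp", then "wjuonfokms".

wjuonfokms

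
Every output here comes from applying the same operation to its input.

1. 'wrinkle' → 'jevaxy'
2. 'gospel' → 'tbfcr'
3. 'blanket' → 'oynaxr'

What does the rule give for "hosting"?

ubfgva

In each case the input is transformed by: shift every letter 13 places forward in the alphabet (wrapping around) — i.e. ROT13, then delete the last character.
Starting from "hosting": after the first operation, "ubfgvat"; after the second, "ubfgva".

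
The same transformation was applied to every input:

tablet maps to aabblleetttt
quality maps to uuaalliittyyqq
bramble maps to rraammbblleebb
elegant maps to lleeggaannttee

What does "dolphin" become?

The rule is to move the first character to the end, then double every character.
Working it through for "dolphin": intermediate "olphind", final "oollpphhiinndd".

oollpphhiinndd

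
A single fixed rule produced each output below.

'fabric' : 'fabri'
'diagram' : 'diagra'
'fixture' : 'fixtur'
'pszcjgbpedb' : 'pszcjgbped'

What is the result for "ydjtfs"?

The transformation: delete the last character.
"ydjtfs" → "ydjtf".

ydjtf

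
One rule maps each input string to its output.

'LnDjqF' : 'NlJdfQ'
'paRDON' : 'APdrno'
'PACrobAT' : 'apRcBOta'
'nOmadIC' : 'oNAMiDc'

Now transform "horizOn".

Rule — flip the case of every letter, then swap each adjacent pair of characters (1↔2, 3↔4, ...).
Doing the same to "horizOn": "OHIRoZN".

OHIRoZN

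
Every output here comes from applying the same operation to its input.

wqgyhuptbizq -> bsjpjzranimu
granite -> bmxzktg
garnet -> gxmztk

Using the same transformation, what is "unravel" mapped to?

oxengkt

The pattern: shift every letter 7 places backward in the alphabet (wrapping around), then move the last 3 characters to the front (rotate right by 3).
So "unravel" becomes "oxengkt".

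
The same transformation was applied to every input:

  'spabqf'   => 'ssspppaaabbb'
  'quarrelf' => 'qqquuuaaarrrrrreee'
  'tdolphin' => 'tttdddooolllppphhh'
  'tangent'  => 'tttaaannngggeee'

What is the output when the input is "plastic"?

ppplllaaasssttt

The rule is to delete the last 2 characters, then repeat every character 3 times.
"plastic" → "plast" → "ppplllaaasssttt".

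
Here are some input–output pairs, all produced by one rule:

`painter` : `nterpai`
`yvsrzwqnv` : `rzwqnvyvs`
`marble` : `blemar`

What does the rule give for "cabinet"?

Each output is the input with this applied: move the first 3 characters to the end (rotate left by 3).
On "cabinet" that produces "inetcab".

inetcab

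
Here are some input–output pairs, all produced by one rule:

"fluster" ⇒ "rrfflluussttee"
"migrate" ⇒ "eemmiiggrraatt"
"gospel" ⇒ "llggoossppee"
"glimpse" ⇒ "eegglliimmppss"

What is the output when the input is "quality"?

Each output is the input with this applied: double every character, then move the last 2 characters to the front (rotate right by 2).
"quality" → "qquuaalliittyy" → "yyqquuaalliitt".

yyqquuaalliitt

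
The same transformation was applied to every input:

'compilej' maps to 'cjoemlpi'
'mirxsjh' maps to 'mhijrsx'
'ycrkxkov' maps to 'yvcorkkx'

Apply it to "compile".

In each case the input is transformed by: take characters alternately from the front and the back (1st, last, 2nd, 2nd-last, ...).
Doing the same to "compile": "ceolmip".

ceolmip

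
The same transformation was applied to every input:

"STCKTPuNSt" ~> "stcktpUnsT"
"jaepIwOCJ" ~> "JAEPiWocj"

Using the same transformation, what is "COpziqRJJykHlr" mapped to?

coPZIQrjjYKhLR

Looking at the pairs, the operation is to flip the case of every letter.
Doing the same to "COpziqRJJykHlr": "coPZIQrjjYKhLR".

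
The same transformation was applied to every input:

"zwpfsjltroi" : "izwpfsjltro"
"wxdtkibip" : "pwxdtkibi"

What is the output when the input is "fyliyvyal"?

lfyliyvya

Looking at the pairs, the operation is to move the last character to the front.
So "fyliyvyal" becomes "lfyliyvya".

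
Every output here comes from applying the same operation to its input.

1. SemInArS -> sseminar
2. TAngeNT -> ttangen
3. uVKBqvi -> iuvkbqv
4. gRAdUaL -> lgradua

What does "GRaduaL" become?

Rule — move the last character to the front, then convert every letter to lowercase.
Applying that to "GRaduaL" gives "lgradua".

lgradua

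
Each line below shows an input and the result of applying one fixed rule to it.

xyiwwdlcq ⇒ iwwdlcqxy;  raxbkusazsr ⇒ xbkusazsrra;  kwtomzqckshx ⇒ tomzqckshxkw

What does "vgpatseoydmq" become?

patseoydmqvg

The pattern: move the first 2 characters to the end (rotate left by 2).
"vgpatseoydmq" → "patseoydmqvg".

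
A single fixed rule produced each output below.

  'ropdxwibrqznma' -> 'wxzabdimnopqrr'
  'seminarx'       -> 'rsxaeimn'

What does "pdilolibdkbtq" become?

The pattern: sort the characters into alphabetical order, then move the last 3 characters to the front (rotate right by 3).
Applying both steps to "pdilolibdkbtq": "bbddiikllopqt", then "pqtbbddiikllo".

pqtbbddiikllo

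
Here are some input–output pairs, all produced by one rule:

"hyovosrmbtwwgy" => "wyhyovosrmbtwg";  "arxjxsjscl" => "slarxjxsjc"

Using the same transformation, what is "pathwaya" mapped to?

The rule is to move the last 2 characters to the front (rotate right by 2), then swap the first and last characters.
"pathwaya" → "yapathwa" → "aapathwy".

aapathwy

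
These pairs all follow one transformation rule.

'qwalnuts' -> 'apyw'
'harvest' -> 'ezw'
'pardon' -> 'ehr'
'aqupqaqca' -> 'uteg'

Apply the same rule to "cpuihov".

Looking at the pairs, the operation is to shift every letter 4 places forward in the alphabet (wrapping around), then keep every other character starting from the second (positions 2nd, 4th, 6th, ...).
"cpuihov" → "gtymlsz" → "tms".
(Check on "qwalnuts": → "uaepryxw" → "apyw" ✓)

tms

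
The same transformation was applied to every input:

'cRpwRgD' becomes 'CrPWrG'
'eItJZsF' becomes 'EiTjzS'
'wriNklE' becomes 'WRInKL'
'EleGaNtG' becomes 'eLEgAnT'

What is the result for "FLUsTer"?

What's happening: delete the last character, then flip the case of every letter.
"FLUsTer" → "FLUsTe" → "fluStE".

fluStE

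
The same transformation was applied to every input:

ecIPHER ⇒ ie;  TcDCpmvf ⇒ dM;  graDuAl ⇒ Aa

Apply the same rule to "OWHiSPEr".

hp

The pattern: flip the case of every letter, then keep one character in every 3, starting at position 3 (positions 3rd, 6th, 9th, ...).
Working it through for "OWHiSPEr": intermediate "owhIspeR", final "hp".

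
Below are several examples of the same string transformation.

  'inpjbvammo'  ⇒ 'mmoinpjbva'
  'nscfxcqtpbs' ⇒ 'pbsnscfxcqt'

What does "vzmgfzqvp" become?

The rule is to move the last 3 characters to the front (rotate right by 3).
So "vzmgfzqvp" becomes "qvpvzmgfz".

qvpvzmgfz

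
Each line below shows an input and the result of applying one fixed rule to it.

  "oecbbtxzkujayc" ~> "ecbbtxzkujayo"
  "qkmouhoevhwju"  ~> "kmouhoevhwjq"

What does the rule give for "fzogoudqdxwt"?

The rule is to delete the last character, then move the first character to the end.
So "fzogoudqdxwt" becomes "zogoudqdxwf".

zogoudqdxwf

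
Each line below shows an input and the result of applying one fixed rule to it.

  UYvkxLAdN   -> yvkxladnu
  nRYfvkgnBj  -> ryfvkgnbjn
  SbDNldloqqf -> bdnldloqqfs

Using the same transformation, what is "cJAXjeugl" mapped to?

jaxjeuglc

Rule — move the first character to the end, then convert every letter to lowercase.
Applying both steps to "cJAXjeugl": "JAXjeuglc", then "jaxjeuglc".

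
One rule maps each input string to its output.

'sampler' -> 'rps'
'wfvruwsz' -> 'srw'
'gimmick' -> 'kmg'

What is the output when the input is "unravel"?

Each output is the input with this applied: keep one character in every 3, starting at position 1 (positions 1st, 4th, 7th, ...), then reverse the string.
For "unravel" the result is "lau".

lau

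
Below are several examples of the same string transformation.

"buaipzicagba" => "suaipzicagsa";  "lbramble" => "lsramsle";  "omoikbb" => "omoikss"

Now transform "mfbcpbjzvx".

mfscpsjzvx

Each output is the input with this applied: replace every "b" with "s".
So "mfbcpbjzvx" becomes "mfscpsjzvx".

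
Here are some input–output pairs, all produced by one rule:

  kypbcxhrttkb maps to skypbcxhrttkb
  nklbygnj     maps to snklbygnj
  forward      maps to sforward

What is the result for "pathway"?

spathway

The pattern: prepend "s".
Applying that to "pathway" gives "spathway".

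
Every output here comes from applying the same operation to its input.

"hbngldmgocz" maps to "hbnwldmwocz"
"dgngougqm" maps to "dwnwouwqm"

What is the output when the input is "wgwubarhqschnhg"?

wwwubarhqschnhw

What's happening: replace every "g" with "w".
On "wgwubarhqschnhg" that produces "wwwubarhqschnhw".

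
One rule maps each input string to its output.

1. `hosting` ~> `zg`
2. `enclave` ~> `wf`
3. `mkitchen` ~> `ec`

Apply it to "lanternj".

The rule is to shift every letter 8 places backward in the alphabet (wrapping around), then keep only the first 2 characters.
On "lanternj" that produces "ds".
(Check on "hosting": → "zgklafy" → "zg" ✓)

ds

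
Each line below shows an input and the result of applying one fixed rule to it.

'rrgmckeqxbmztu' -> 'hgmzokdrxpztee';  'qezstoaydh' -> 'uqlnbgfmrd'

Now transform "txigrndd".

qqaetvkg

In each case the input is transformed by: shift every letter 13 places forward in the alphabet (wrapping around) — i.e. ROT13, then reverse the string.
Doing the same to "txigrndd": "qqaetvkg".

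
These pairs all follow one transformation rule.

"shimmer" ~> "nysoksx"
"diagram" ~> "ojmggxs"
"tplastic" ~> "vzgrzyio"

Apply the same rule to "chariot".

Looking at the pairs, the operation is to shift every letter 6 places forward in the alphabet (wrapping around), then swap each adjacent pair of characters (1↔2, 3↔4, ...).
Working it through for "chariot": intermediate "ingxouz", final "nixguoz".

nixguoz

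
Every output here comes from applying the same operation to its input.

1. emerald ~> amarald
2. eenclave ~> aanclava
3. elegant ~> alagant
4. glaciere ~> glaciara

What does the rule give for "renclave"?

ranclava

The pattern: replace every "e" with "a".
"renclave" → "ranclava".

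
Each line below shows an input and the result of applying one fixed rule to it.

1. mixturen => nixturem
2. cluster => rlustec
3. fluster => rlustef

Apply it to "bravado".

In each case the input is transformed by: swap the first and last characters.
So "bravado" becomes "oravadb".

oravadb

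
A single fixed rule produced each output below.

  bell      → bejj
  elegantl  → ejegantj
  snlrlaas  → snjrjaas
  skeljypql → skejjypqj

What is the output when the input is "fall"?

fajj

The transformation: replace every "l" with "j".
On "fall" that produces "fajj".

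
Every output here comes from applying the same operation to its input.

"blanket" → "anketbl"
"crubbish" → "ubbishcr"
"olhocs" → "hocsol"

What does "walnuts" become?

lnutswa

In each case the input is transformed by: move the first 2 characters to the end (rotate left by 2).
On "walnuts" that produces "lnutswa".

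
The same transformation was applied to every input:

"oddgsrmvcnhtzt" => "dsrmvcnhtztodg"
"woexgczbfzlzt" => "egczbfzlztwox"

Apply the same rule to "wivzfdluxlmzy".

Rule — move the first 3 characters to the end (rotate left by 3), then swap the first and last characters.
Applying both steps to "wivzfdluxlmzy": "zfdluxlmzywiv", then "vfdluxlmzywiz".

vfdluxlmzywiz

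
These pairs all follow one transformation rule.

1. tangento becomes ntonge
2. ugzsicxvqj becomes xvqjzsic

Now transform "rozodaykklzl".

The pattern: delete the first 2 characters, then swap the front and back halves of the string.
Doing the same to "rozodaykklzl": "kklzlzoday".

kklzlzoday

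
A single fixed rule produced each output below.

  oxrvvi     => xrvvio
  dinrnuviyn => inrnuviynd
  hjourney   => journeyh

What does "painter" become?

Rule — move the first character to the end.
Doing the same to "painter": "ainterp".

ainterp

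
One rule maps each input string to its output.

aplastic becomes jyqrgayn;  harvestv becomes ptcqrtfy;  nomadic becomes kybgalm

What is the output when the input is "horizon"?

The transformation: shift every letter 2 places backward in the alphabet (wrapping around), then move the first 2 characters to the end (rotate left by 2).
On "horizon": the first step gives "fmpgxml", and the second then gives "pgxmlfm".
(Check on "aplastic": → "ynjyqrga" → "jyqrgayn" ✓)

pgxmlfm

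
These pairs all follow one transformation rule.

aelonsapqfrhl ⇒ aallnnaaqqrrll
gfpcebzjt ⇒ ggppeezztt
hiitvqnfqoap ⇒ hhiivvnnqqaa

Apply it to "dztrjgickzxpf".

ddttjjiikkxxff

The rule is to keep every other character starting from the first (positions 1st, 3rd, 5th, ...), then double every character.
On "dztrjgickzxpf": the first step gives "dtjikxf", and the second then gives "ddttjjiikkxxff".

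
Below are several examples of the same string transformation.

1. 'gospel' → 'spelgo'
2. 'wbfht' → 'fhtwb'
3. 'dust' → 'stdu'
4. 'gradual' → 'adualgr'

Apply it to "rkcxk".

What's happening: move the first 2 characters to the end (rotate left by 2).
So "rkcxk" becomes "cxkrk".

cxkrk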